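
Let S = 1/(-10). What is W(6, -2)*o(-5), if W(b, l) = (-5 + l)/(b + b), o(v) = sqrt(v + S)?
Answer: -7*I*sqrt(510)/120 ≈ -1.3174*I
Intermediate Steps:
S = -1/10 ≈ -0.10000
o(v) = sqrt(-1/10 + v) (o(v) = sqrt(v - 1/10) = sqrt(-1/10 + v))
W(b, l) = (-5 + l)/(2*b) (W(b, l) = (-5 + l)/((2*b)) = (-5 + l)*(1/(2*b)) = (-5 + l)/(2*b))
W(6, -2)*o(-5) = ((1/2)*(-5 - 2)/6)*(sqrt(-10 + 100*(-5))/10) = ((1/2)*(1/6)*(-7))*(sqrt(-10 - 500)/10) = -7*sqrt(-510)/120 = -7*I*sqrt(510)/120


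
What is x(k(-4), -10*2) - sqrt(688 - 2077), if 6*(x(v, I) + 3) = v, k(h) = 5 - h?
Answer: -3/2 - I*sqrt(1389) ≈ -1.5 - 37.269*I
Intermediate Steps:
x(v, I) = -3 + v/6
x(k(-4), -10*2) - sqrt(688 - 2077) = (-3 + (5 - 1*(-4))/6) - sqrt(688 - 2077) = (-3 + (5 + 4)/6) - sqrt(-1389) = (-3 + (1/6)*9) - I*sqrt(1389) = (-3 + 3/2) - I*sqrt(1389) = -3/2 - I*sqrt(1389)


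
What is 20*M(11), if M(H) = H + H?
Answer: 440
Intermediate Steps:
M(H) = 2*H
20*M(11) = 20*(2*11) = 20*22 = 440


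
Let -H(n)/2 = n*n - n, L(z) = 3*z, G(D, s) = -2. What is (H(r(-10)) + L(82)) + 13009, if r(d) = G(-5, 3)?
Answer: 13243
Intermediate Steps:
r(d) = -2
H(n) = -2*n**2 + 2*n (H(n) = -2*(n*n - n) = -2*(n**2 - n) = -2*n**2 + 2*n)
(H(r(-10)) + L(82)) + 13009 = (2*(-2)*(1 - 1*(-2)) + 3*82) + 13009 = (2*(-2)*(1 + 2) + 246) + 13009 = (2*(-2)*3 + 246) + 13009 = (-12 + 246) + 13009 = 234 + 13009 = 13243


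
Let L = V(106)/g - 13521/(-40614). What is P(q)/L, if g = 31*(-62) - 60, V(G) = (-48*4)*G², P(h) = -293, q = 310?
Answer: -13416158/49854305 ≈ -0.26911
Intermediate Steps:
V(G) = -192*G²
g = -1982 (g = -1922 - 60 = -1982)
L = 14607311365/13416158 (L = -192*106²/(-1982) - 13521/(-40614) = -192*11236*(-1/1982) - 13521*(-1/40614) = -2157312*(-1/1982) + 4507/13538 = 1078656/991 + 4507/13538 = 14607311365/13416158 ≈ 1088.8)
P(q)/L = -293/14607311365/13416158 = -293*13416158/14607311365 = -13416158/49854305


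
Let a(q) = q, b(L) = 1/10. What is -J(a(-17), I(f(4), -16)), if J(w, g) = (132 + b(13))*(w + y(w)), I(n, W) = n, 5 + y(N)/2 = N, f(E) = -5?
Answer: 80581/10 ≈ 8058.1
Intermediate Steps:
b(L) = 1/10
y(N) = -10 + 2*N
J(w, g) = -1321 + 3963*w/10 (J(w, g) = (132 + 1/10)*(w + (-10 + 2*w)) = 1321*(-10 + 3*w)/10 = -1321 + 3963*w/10)
-J(a(-17), I(f(4), -16)) = -(-1321 + (3963/10)*(-17)) = -(-1321 - 67371/10) = -1*(-80581/10) = 80581/10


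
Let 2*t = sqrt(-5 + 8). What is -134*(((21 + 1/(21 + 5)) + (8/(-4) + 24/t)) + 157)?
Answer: -306659/13 - 2144*sqrt(3) ≈ -27303.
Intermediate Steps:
t = sqrt(3)/2 (t = sqrt(-5 + 8)/2 = sqrt(3)/2 ≈ 0.86602)
-134*(((21 + 1/(21 + 5)) + (8/(-4) + 24/t)) + 157) = -134*(((21 + 1/(21 + 5)) + (8/(-4) + 24/((sqrt(3)/2)))) + 157) = -134*(((21 + 1/26) + (8*(-1/4) + 24*(2*sqrt(3)/3))) + 157) = -134*(((21 + 1/26) + (-2 + 16*sqrt(3))) + 157) = -134*((547/26 + (-2 + 16*sqrt(3))) + 157) = -134*((495/26 + 16*sqrt(3)) + 157) = -134*(4577/26 + 16*sqrt(3)) = -306659/13 - 2144*sqrt(3)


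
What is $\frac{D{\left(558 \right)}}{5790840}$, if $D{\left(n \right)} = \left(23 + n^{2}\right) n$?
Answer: $\frac{28958991}{965140} \approx 30.005$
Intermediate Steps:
$D{\left(n \right)} = n \left(23 + n^{2}\right)$
$\frac{D{\left(558 \right)}}{5790840} = \frac{558 \left(23 + 558^{2}\right)}{5790840} = 558 \left(23 + 311364\right) \frac{1}{5790840} = 558 \cdot 311387 \cdot \frac{1}{5790840} = 173753946 \cdot \frac{1}{5790840} = \frac{28958991}{965140}$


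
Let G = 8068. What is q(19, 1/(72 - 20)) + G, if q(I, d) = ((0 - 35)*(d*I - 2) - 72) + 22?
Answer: 419911/52 ≈ 8075.2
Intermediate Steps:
q(I, d) = 20 - 35*I*d (q(I, d) = (-35*(I*d - 2) - 72) + 22 = (-35*(-2 + I*d) - 72) + 22 = ((70 - 35*I*d) - 72) + 22 = (-2 - 35*I*d) + 22 = 20 - 35*I*d)
q(19, 1/(72 - 20)) + G = (20 - 35*19/(72 - 20)) + 8068 = (20 - 35*19/52) + 8068 = (20 - 35*19*1/52) + 8068 = (20 - 665/52) + 8068 = 375/52 + 8068 = 419911/52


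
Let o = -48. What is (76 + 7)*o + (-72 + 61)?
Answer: -3995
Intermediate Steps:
(76 + 7)*o + (-72 + 61) = (76 + 7)*(-48) + (-72 + 61) = 83*(-48) - 11 = -3984 - 11 = -3995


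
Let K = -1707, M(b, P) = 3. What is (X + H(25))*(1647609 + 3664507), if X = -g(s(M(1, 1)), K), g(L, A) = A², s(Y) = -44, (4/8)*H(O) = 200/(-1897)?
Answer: -29363103412682548/1897 ≈ -1.5479e+13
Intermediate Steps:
H(O) = -400/1897 (H(O) = 2*(200/(-1897)) = 2*(200*(-1/1897)) = 2*(-200/1897) = -400/1897)
X = -2913849 (X = -1*(-1707)² = -1*2913849 = -2913849)
(X + H(25))*(1647609 + 3664507) = (-2913849 - 400/1897)*(1647609 + 3664507) = -5527571953/1897*5312116 = -29363103412682548/1897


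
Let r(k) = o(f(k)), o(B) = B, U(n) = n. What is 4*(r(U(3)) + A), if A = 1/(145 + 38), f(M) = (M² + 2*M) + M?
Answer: 13180/183 ≈ 72.022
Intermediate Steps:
f(M) = M² + 3*M
r(k) = k*(3 + k)
A = 1/183 ≈ 0.0054645
4*(r(U(3)) + A) = 4*(3*(3 + 3) + 1/183) = 4*(3*6 + 1/183) = 4*(18 + 1/183) = 4*(3295/183) = 13180/183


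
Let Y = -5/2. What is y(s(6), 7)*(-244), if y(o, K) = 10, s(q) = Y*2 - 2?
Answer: -2440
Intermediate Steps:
Y = -5/2 (Y = -5*½ = -5/2 ≈ -2.5000)
s(q) = -7 (s(q) = -5/2*2 - 2 = -5 - 2 = -7)
y(s(6), 7)*(-244) = 10*(-244) = -2440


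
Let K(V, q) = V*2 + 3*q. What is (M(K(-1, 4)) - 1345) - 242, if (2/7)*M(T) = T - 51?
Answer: -3461/2 ≈ -1730.5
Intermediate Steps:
K(V, q) = 2*V + 3*q
M(T) = -357/2 + 7*T/2 (M(T) = 7*(T - 51)/2 = 7*(-51 + T)/2 = -357/2 + 7*T/2)
(M(K(-1, 4)) - 1345) - 242 = ((-357/2 + 7*(2*(-1) + 3*4)/2) - 1345) - 242 = ((-357/2 + 7*(-2 + 12)/2) - 1345) - 242 = ((-357/2 + (7/2)*10) - 1345) - 242 = ((-357/2 + 35) - 1345) - 242 = (-287/2 - 1345) - 242 = -2977/2 - 242 = -3461/2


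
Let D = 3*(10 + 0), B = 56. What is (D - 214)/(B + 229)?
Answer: -184/285 ≈ -0.64561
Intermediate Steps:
D = 30 (D = 3*10 = 30)
(D - 214)/(B + 229) = (30 - 214)/(56 + 229) = -184/285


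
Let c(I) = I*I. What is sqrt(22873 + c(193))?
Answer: sqrt(60122) ≈ 245.20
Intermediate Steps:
c(I) = I**2
sqrt(22873 + c(193)) = sqrt(22873 + 193**2) = sqrt(22873 + 37249) = sqrt(60122)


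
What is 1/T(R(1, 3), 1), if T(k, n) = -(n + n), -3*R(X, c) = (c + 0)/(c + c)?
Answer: -½ ≈ -0.50000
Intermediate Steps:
R(X, c) = -⅙ (R(X, c) = -(c + 0)/(3*(c + c)) = -c/(3*(2*c)) = -c*1/(2*c)/3 = -⅓*½ = -⅙)
T(k, n) = -2*n
1/T(R(1, 3), 1) = 1/(-2*1) = 1/(-2) = 1*(-½) = -½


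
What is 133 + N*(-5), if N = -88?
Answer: 573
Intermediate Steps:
133 + N*(-5) = 133 - 88*(-5) = 133 + 440 = 573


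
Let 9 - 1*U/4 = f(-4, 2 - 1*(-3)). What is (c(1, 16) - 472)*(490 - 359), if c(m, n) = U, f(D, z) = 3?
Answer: -58688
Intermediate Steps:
U = 24 (U = 36 - 4*3 = 36 - 12 = 24)
c(m, n) = 24
(c(1, 16) - 472)*(490 - 359) = (24 - 472)*(490 - 359) = -448*131 = -58688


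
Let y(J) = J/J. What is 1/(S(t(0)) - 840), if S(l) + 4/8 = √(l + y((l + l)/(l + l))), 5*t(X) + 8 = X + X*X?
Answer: -16810/14128817 - 4*I*√15/14128817 ≈ -0.0011898 - 1.0965e-6*I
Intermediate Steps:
t(X) = -8/5 + X/5 + X²/5 (t(X) = -8/5 + (X + X*X)/5 = -8/5 + (X + X²)/5 = -8/5 + (X/5 + X²/5) = -8/5 + X/5 + X²/5)
y(J) = 1
S(l) = -½ + √(1 + l) (S(l) = -½ + √(l + 1) = -½ + √(1 + l))
1/(S(t(0)) - 840) = 1/((-½ + √(1 + (-8/5 + (⅕)*0 + (⅕)*0²))) - 840) = 1/((-½ + √(1 + (-8/5 + 0 + (⅕)*0))) - 840) = 1/((-½ + √(1 + (-8/5 + 0 + 0))) - 840) = 1/((-½ + √(1 - 8/5)) - 840) = 1/((-½ + √(-⅗)) - 840) = 1/((-½ + I*√15/5) - 840) = 1/(-1681/2 + I*√15/5)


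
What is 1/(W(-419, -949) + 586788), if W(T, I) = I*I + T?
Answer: 1/1486970 ≈ 6.7251e-7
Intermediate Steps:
W(T, I) = T + I**2 (W(T, I) = I**2 + T = T + I**2)
1/(W(-419, -949) + 586788) = 1/((-419 + (-949)**2) + 586788) = 1/((-419 + 900601) + 586788) = 1/(900182 + 586788) = 1/1486970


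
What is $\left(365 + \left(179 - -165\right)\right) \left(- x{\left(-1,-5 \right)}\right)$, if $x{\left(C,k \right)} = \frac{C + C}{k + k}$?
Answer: $- \frac{709}{5} \approx -141.8$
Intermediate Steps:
$x{\left(C,k \right)} = \frac{C}{k}$ ($x{\left(C,k \right)} = \frac{2 C}{2 k} = 2 C \frac{1}{2 k} = \frac{C}{k}$)
$\left(365 + \left(179 - -165\right)\right) \left(- x{\left(-1,-5 \right)}\right) = \left(365 + \left(179 - -165\right)\right) \left(- \frac{-1}{-5}\right) = \left(365 + \left(179 + 165\right)\right) \left(- \frac{\left(-1\right) \left(-1\right)}{5}\right) = \left(365 + 344\right) \left(\left(-1\right) \frac{1}{5}\right) = 709 \left(- \frac{1}{5}\right) = - \frac{709}{5}$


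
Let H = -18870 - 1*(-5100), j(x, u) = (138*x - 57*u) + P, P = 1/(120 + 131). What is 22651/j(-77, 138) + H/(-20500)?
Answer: -5263738943/9515056550 ≈ -0.55320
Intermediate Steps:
P = 1/251 ≈ 0.0039841
j(x, u) = 1/251 - 57*u + 138*x (j(x, u) = (138*x - 57*u) + 1/251 = (-57*u + 138*x) + 1/251 = 1/251 - 57*u + 138*x)
H = -13770 (H = -18870 + 5100 = -13770)
22651/j(-77, 138) + H/(-20500) = 22651/(1/251 - 57*138 + 138*(-77)) - 13770/(-20500) = 22651/(1/251 - 7866 - 10626) - 13770*(-1/20500) = 22651/(-4641491/251) + 1377/2050 = 22651*(-251/4641491) + 1377/2050 = -5685401/4641491 + 1377/2050 = -5263738943/9515056550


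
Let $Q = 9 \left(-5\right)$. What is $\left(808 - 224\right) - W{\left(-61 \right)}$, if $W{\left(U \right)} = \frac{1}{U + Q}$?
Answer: $\frac{61905}{106} \approx 584.01$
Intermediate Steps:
$Q = -45$
$W{\left(U \right)} = \frac{1}{-45 + U}$ ($W{\left(U \right)} = \frac{1}{U - 45} = \frac{1}{-45 + U}$)
$\left(808 - 224\right) - W{\left(-61 \right)} = \left(808 - 224\right) - \frac{1}{-45 - 61} = \left(808 - 224\right) - \frac{1}{-106} = 584 - - \frac{1}{106} = 584 + \frac{1}{106} = \frac{61905}{106}$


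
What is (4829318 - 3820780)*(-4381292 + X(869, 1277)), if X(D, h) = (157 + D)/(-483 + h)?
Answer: -1754223172645118/397 ≈ -4.4187e+12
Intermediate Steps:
X(D, h) = (157 + D)/(-483 + h)
(4829318 - 3820780)*(-4381292 + X(869, 1277)) = (4829318 - 3820780)*(-4381292 + (157 + 869)/(-483 + 1277)) = 1008538*(-4381292 + 1026/794) = 1008538*(-4381292 + (1/794)*1026) = 1008538*(-4381292 + 513/397) = 1008538*(-1739372411/397) = -1754223172645118/397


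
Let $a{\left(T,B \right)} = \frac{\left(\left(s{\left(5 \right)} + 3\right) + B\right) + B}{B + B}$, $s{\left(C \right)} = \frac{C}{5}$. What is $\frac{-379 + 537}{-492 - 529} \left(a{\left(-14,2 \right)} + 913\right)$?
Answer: $- \frac{144570}{1021} \approx -141.6$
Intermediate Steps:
$s{\left(C \right)} = \frac{C}{5}$ ($s{\left(C \right)} = C \frac{1}{5} = \frac{C}{5}$)
$a{\left(T,B \right)} = \frac{4 + 2 B}{2 B}$ ($a{\left(T,B \right)} = \frac{\left(\left(\frac{1}{5} \cdot 5 + 3\right) + B\right) + B}{B + B} = \frac{\left(\left(1 + 3\right) + B\right) + B}{2 B} = \left(\left(4 + B\right) + B\right) \frac{1}{2 B} = \left(4 + 2 B\right) \frac{1}{2 B} = \frac{4 + 2 B}{2 B}$)
$\frac{-379 + 537}{-492 - 529} \left(a{\left(-14,2 \right)} + 913\right) = \frac{-379 + 537}{-492 - 529} \left(\frac{2 + 2}{2} + 913\right) = \frac{158}{-1021} \left(\frac{1}{2} \cdot 4 + 913\right) = 158 \left(- \frac{1}{1021}\right) \left(2 + 913\right) = \left(- \frac{158}{1021}\right) 915 = - \frac{144570}{1021}$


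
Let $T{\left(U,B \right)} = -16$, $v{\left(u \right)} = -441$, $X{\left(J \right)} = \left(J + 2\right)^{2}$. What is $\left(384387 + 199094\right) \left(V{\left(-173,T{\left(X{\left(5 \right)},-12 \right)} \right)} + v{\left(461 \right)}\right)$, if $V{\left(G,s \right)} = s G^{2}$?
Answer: $-279665360705$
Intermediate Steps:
$X{\left(J \right)} = \left(2 + J\right)^{2}$
$\left(384387 + 199094\right) \left(V{\left(-173,T{\left(X{\left(5 \right)},-12 \right)} \right)} + v{\left(461 \right)}\right) = \left(384387 + 199094\right) \left(- 16 \left(-173\right)^{2} - 441\right) = 583481 \left(\left(-16\right) 29929 - 441\right) = 583481 \left(-478864 - 441\right) = 583481 \left(-479305\right) = -279665360705$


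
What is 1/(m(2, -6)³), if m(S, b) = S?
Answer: ⅛ ≈ 0.12500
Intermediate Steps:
1/(m(2, -6)³) = 1/(2³) = 1/8 = ⅛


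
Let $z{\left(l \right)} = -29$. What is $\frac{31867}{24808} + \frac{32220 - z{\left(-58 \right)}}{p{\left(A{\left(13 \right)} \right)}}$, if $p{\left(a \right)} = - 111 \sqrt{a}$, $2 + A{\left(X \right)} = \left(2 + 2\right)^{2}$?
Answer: $\frac{31867}{24808} - \frac{4607 \sqrt{14}}{222} \approx -76.363$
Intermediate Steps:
$A{\left(X \right)} = 14$ ($A{\left(X \right)} = -2 + \left(2 + 2\right)^{2} = -2 + 4^{2} = -2 + 16 = 14$)
$\frac{31867}{24808} + \frac{32220 - z{\left(-58 \right)}}{p{\left(A{\left(13 \right)} \right)}} = \frac{31867}{24808} + \frac{32220 - -29}{\left(-111\right) \sqrt{14}} = 31867 \cdot \frac{1}{24808} + \left(32220 + 29\right) \left(- \frac{\sqrt{14}}{1554}\right) = \frac{31867}{24808} + 32249 \left(- \frac{\sqrt{14}}{1554}\right) = \frac{31867}{24808} - \frac{4607 \sqrt{14}}{222}$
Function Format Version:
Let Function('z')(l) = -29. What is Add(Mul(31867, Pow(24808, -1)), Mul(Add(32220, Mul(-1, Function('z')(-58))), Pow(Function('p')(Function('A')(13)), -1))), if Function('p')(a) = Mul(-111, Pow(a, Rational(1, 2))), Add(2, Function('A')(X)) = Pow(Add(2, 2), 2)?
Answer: Add(Rational(31867, 24808), Mul(Rational(-4607, 222), Pow(14, Rational(1, 2)))) ≈ -76.363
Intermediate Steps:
Function('A')(X) = 14 (Function('A')(X) = Add(-2, Pow(Add(2, 2), 2)) = Add(-2, Pow(4, 2)) = Add(-2, 16) = 14)
Add(Mul(31867, Pow(24808, -1)), Mul(Add(32220, Mul(-1, Function('z')(-58))), Pow(Function('p')(Function('A')(13)), -1))) = Add(Mul(31867, Pow(24808, -1)), Mul(Add(32220, Mul(-1, -29)), Pow(Mul(-111, Pow(14, Rational(1, 2))), -1))) = Add(Mul(31867, Rational(1, 24808)), Mul(Add(32220, 29), Mul(Rational(-1, 1554), Pow(14, Rational(1, 2))))) = Add(Rational(31867, 24808), Mul(32249, Mul(Rational(-1, 1554), Pow(14, Rational(1, 2))))) = Add(Rational(31867, 24808), Mul(Rational(-4607, 222), Pow(14, Rational(1, 2))))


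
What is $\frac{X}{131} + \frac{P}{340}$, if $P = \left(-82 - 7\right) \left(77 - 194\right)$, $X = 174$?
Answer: $\frac{1423263}{44540} \approx 31.955$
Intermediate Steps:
$P = 10413$ ($P = \left(-89\right) \left(-117\right) = 10413$)
$\frac{X}{131} + \frac{P}{340} = \frac{174}{131} + \frac{10413}{340} = \frac{1423263}{44540}$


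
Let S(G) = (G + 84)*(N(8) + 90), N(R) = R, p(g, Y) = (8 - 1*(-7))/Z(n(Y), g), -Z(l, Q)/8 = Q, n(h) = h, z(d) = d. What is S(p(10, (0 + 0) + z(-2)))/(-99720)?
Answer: -7301/88640 ≈ -0.082367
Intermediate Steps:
Z(l, Q) = -8*Q
p(g, Y) = -15/(8*g) (p(g, Y) = (8 - 1*(-7))/((-8*g)) = (8 + 7)*(-1/(8*g)) = 15*(-1/(8*g)) = -15/(8*g))
S(G) = 8232 + 98*G (S(G) = (G + 84)*(8 + 90) = (84 + G)*98 = 8232 + 98*G)
S(p(10, (0 + 0) + z(-2)))/(-99720) = (8232 + 98*(-15/8/10))/(-99720) = (8232 + 98*(-15/8*1/10))*(-1/99720) = (8232 + 98*(-3/16))*(-1/99720) = (8232 - 147/8)*(-1/99720) = (65709/8)*(-1/99720) = -7301/88640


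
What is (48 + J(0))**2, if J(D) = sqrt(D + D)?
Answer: 2304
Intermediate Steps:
J(D) = sqrt(2)*sqrt(D) (J(D) = sqrt(2*D) = sqrt(2)*sqrt(D))
(48 + J(0))**2 = (48 + sqrt(2)*sqrt(0))**2 = (48 + sqrt(2)*0)**2 = (48 + 0)**2 = 48**2 = 2304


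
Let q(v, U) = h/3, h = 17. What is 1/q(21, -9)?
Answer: 3/17 ≈ 0.17647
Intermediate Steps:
q(v, U) = 17/3
1/q(21, -9) = 1/(17/3) = 3/17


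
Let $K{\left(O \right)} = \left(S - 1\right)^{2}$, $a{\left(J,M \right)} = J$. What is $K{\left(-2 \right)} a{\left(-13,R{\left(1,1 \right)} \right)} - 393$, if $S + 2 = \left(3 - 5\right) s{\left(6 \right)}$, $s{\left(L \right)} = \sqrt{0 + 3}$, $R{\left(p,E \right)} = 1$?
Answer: $-666 - 156 \sqrt{3} \approx -936.2$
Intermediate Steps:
$s{\left(L \right)} = \sqrt{3}$
$S = -2 - 2 \sqrt{3}$ ($S = -2 + \left(3 - 5\right) \sqrt{3} = -2 - 2 \sqrt{3} \approx -5.4641$)
$K{\left(O \right)} = \left(-3 - 2 \sqrt{3}\right)^{2}$ ($K{\left(O \right)} = \left(\left(-2 - 2 \sqrt{3}\right) - 1\right)^{2} = \left(-3 - 2 \sqrt{3}\right)^{2}$)
$K{\left(-2 \right)} a{\left(-13,R{\left(1,1 \right)} \right)} - 393 = \left(21 + 12 \sqrt{3}\right) \left(-13\right) - 393 = \left(-273 - 156 \sqrt{3}\right) - 393 = -666 - 156 \sqrt{3}$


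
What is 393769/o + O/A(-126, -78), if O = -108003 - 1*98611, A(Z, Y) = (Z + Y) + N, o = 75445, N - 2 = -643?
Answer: 3184145607/12750205 ≈ 249.73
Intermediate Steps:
N = -641 (N = 2 - 643 = -641)
A(Z, Y) = -641 + Y + Z (A(Z, Y) = (Z + Y) - 641 = (Y + Z) - 641 = -641 + Y + Z)
O = -206614 (O = -108003 - 98611 = -206614)
393769/o + O/A(-126, -78) = 393769/75445 - 206614/(-641 - 78 - 126) = 393769*(1/75445) - 206614/(-845) = 393769/75445 - 206614*(-1/845) = 393769/75445 + 206614/845 = 3184145607/12750205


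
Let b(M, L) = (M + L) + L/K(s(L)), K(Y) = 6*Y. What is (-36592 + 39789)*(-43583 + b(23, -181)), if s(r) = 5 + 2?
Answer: -5873857691/42 ≈ -1.3985e+8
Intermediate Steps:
s(r) = 7
b(M, L) = M + 43*L/42 (b(M, L) = (M + L) + L/((6*7)) = (L + M) + L/42 = M + 43*L/42)
(-36592 + 39789)*(-43583 + b(23, -181)) = (-36592 + 39789)*(-43583 + (23 + (43/42)*(-181))) = 3197*(-43583 + (23 - 7783/42)) = 3197*(-43583 - 6817/42) = 3197*(-1837303/42) = -5873857691/42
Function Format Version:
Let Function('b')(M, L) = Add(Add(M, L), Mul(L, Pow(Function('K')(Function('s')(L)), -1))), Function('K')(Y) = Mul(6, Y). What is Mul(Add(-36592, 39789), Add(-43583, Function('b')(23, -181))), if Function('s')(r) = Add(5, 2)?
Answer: Rational(-5873857691, 42) ≈ -1.3985e+8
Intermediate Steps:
Function('s')(r) = 7
Function('b')(M, L) = Add(M, Mul(Rational(43, 42), L)) (Function('b')(M, L) = Add(Add(M, L), Mul(L, Pow(Mul(6, 7), -1))) = Add(Add(L, M), Mul(L, Pow(42, -1))) = Add(Add(L, M), Mul(L, Rational(1, 42))) = Add(Add(L, M), Mul(Rational(1, 42), L)) = Add(M, Mul(Rational(43, 42), L)))
Mul(Add(-36592, 39789), Add(-43583, Function('b')(23, -181))) = Mul(Add(-36592, 39789), Add(-43583, Add(23, Mul(Rational(43, 42), -181)))) = Mul(3197, Add(-43583, Add(23, Rational(-7783, 42)))) = Mul(3197, Add(-43583, Rational(-6817, 42))) = Mul(3197, Rational(-1837303, 42)) = Rational(-5873857691, 42)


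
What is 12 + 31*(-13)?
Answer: -391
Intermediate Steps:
12 + 31*(-13) = 12 - 403 = -391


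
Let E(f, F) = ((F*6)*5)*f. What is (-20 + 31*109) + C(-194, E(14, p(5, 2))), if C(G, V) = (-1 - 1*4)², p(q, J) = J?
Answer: 3384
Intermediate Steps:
E(f, F) = 30*F*f (E(f, F) = ((6*F)*5)*f = (30*F)*f = 30*F*f)
C(G, V) = 25 (C(G, V) = (-1 - 4)² = (-5)² = 25)
(-20 + 31*109) + C(-194, E(14, p(5, 2))) = (-20 + 31*109) + 25 = (-20 + 3379) + 25 = 3359 + 25 = 3384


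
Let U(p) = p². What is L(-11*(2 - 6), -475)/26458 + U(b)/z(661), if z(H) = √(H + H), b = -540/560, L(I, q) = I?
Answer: 22/13229 + 729*√1322/1036448 ≈ 0.027237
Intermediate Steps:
b = -27/28 (b = -540*1/560 = -27/28 ≈ -0.96429)
z(H) = √2*√H (z(H) = √(2*H) = √2*√H)
L(-11*(2 - 6), -475)/26458 + U(b)/z(661) = -11*(2 - 6)/26458 + (-27/28)²/((√2*√661)) = -11*(-4)*(1/26458) + 729/(784*(√1322)) = 44*(1/26458) + 729*(√1322/1322)/784 = 22/13229 + 729*√1322/1036448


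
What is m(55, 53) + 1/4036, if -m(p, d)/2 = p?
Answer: -443959/4036 ≈ -110.00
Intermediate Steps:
m(p, d) = -2*p
m(55, 53) + 1/4036 = -2*55 + 1/4036 = -110 + 1/4036 = -443959/4036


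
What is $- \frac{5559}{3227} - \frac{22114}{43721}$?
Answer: $- \frac{314406917}{141087667} \approx -2.2285$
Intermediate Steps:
$- \frac{5559}{3227} - \frac{22114}{43721} = - \frac{314406917}{141087667}$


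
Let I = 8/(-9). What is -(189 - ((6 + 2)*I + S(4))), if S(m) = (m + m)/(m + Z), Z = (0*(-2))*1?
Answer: -1747/9 ≈ -194.11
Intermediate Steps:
Z = 0 (Z = 0*1 = 0)
I = -8/9 (I = 8*(-⅑) = -8/9 ≈ -0.88889)
S(m) = 2 (S(m) = (m + m)/(m + 0) = (2*m)/m = 2)
-(189 - ((6 + 2)*I + S(4))) = -(189 - ((6 + 2)*(-8/9) + 2)) = -(189 - (8*(-8/9) + 2)) = -(189 - (-64/9 + 2)) = -(189 - 1*(-46/9)) = -(189 + 46/9) = -1*1747/9 = -1747/9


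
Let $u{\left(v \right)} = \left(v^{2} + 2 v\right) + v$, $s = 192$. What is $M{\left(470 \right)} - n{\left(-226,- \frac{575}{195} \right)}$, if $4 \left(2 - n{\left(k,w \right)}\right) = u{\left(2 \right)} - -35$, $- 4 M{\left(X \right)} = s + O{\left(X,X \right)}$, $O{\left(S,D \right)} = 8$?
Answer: $- \frac{163}{4} \approx -40.75$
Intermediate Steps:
$u{\left(v \right)} = v^{2} + 3 v$
$M{\left(X \right)} = -50$ ($M{\left(X \right)} = - \frac{192 + 8}{4} = \left(- \frac{1}{4}\right) 200 = -50$)
$n{\left(k,w \right)} = - \frac{37}{4}$ ($n{\left(k,w \right)} = 2 - \frac{2 \left(3 + 2\right) - -35}{4} = 2 - \frac{2 \cdot 5 + 35}{4} = 2 - \frac{10 + 35}{4} = 2 - \frac{45}{4} = - \frac{37}{4}$)
$M{\left(470 \right)} - n{\left(-226,- \frac{575}{195} \right)} = -50 - - \frac{37}{4} = -50 + \frac{37}{4} = - \frac{163}{4}$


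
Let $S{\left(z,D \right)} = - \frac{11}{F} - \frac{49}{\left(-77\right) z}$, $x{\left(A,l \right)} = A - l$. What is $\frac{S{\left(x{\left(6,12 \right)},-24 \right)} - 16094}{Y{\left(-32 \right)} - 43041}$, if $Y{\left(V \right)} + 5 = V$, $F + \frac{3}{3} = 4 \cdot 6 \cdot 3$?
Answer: $\frac{75417707}{201863508} \approx 0.37361$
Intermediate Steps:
$F = 71$ ($F = -1 + 4 \cdot 6 \cdot 3 = -1 + 24 \cdot 3 = -1 + 72 = 71$)
$Y{\left(V \right)} = -5 + V$
$S{\left(z,D \right)} = - \frac{11}{71} + \frac{7}{11 z}$ ($S{\left(z,D \right)} = - \frac{11}{71} - \frac{49}{\left(-77\right) z} = \left(-11\right) \frac{1}{71} - 49 \left(- \frac{1}{77 z}\right) = - \frac{11}{71} + \frac{7}{11 z}$)
$\frac{S{\left(x{\left(6,12 \right)},-24 \right)} - 16094}{Y{\left(-32 \right)} - 43041} = \frac{\frac{497 - 121 \left(6 - 12\right)}{781 \left(6 - 12\right)} - 16094}{\left(-5 - 32\right) - 43041} = \frac{\frac{497 - 121 \left(6 - 12\right)}{781 \left(6 - 12\right)} - 16094}{-37 - 43041} = \frac{\frac{497 - -726}{781 \left(-6\right)} - 16094}{-43078} = \left(\frac{1}{781} \left(- \frac{1}{6}\right) \left(497 + 726\right) - 16094\right) \left(- \frac{1}{43078}\right) = \left(\frac{1}{781} \left(- \frac{1}{6}\right) 1223 - 16094\right) \left(- \frac{1}{43078}\right) = \left(- \frac{1223}{4686} - 16094\right) \left(- \frac{1}{43078}\right) = \left(- \frac{75417707}{4686}\right) \left(- \frac{1}{43078}\right) = \frac{75417707}{201863508}$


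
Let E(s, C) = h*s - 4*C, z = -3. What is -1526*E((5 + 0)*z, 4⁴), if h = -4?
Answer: 1471064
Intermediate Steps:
E(s, C) = -4*C - 4*s (E(s, C) = -4*s - 4*C = -4*C - 4*s)
-1526*E((5 + 0)*z, 4⁴) = -1526*(-4*4⁴ - 4*(5 + 0)*(-3)) = -1526*(-4*256 - 20*(-3)) = -1526*(-1024 - 4*(-15)) = -1526*(-1024 + 60) = -1526*(-964) = 1471064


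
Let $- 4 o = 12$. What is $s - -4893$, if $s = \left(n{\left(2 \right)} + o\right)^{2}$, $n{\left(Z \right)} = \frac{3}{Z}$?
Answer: $\frac{19581}{4} \approx 4895.3$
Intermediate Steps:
$o = -3$ ($o = \left(- \frac{1}{4}\right) 12 = -3$)
$s = \frac{9}{4}$ ($s = \left(\frac{3}{2} - 3\right)^{2} = \left(- \frac{3}{2}\right)^{2} = \frac{9}{4} \approx 2.25$)
$s - -4893 = \frac{9}{4} - -4893 = \frac{9}{4} + 4893 = \frac{19581}{4}$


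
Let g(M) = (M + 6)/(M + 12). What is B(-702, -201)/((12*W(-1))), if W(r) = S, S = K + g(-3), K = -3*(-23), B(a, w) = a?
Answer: -27/32 ≈ -0.84375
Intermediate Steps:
g(M) = (6 + M)/(12 + M)
K = 69
S = 208/3 (S = 69 + (6 - 3)/(12 - 3) = 69 + 3/9 = 69 + (⅑)*3 = 69 + ⅓ = 208/3 ≈ 69.333)
W(r) = 208/3
B(-702, -201)/((12*W(-1))) = -702/(12*(208/3)) = -702/832 = -702*1/832 = -27/32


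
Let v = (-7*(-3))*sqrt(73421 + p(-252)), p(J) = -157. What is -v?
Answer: -84*sqrt(4579) ≈ -5684.1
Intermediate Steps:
v = 84*sqrt(4579) (v = (-7*(-3))*sqrt(73421 - 157) = 21*sqrt(73264) = 21*(4*sqrt(4579)) = 84*sqrt(4579) ≈ 5684.1)
-v = -84*sqrt(4579)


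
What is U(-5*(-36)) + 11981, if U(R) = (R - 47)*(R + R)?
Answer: 59861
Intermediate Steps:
U(R) = 2*R*(-47 + R) (U(R) = (-47 + R)*(2*R) = 2*R*(-47 + R))
U(-5*(-36)) + 11981 = 2*(-5*(-36))*(-47 - 5*(-36)) + 11981 = 2*180*(-47 + 180) + 11981 = 2*180*133 + 11981 = 47880 + 11981 = 59861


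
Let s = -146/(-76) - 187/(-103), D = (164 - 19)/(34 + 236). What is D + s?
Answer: 225814/52839 ≈ 4.2736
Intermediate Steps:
D = 29/54 (D = 145/270 = 145*(1/270) = 29/54 ≈ 0.53704)
s = 14625/3914 (s = -146*(-1/76) - 187*(-1/103) = 73/38 + 187/103 = 14625/3914 ≈ 3.7366)
D + s = 29/54 + 14625/3914 = 225814/52839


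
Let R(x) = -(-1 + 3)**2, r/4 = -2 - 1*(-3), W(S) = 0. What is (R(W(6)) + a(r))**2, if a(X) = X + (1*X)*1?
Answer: 16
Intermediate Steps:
r = 4 (r = 4*(-2 - 1*(-3)) = 4*(-2 + 3) = 4*1 = 4)
a(X) = 2*X (a(X) = X + X*1 = X + X = 2*X)
R(x) = -4 (R(x) = -1*2**2 = -1*4 = -4)
(R(W(6)) + a(r))**2 = (-4 + 2*4)**2 = (-4 + 8)**2 = 4**2 = 16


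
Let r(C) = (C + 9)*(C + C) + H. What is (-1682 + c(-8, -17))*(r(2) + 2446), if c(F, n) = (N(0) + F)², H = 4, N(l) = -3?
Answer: -3893134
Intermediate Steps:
c(F, n) = (-3 + F)²
r(C) = 4 + 2*C*(9 + C) (r(C) = (C + 9)*(C + C) + 4 = (9 + C)*(2*C) + 4 = 2*C*(9 + C) + 4 = 4 + 2*C*(9 + C))
(-1682 + c(-8, -17))*(r(2) + 2446) = (-1682 + (-3 - 8)²)*((4 + 2*2² + 18*2) + 2446) = (-1682 + (-11)²)*((4 + 2*4 + 36) + 2446) = (-1682 + 121)*((4 + 8 + 36) + 2446) = -1561*(48 + 2446) = -1561*2494 = -3893134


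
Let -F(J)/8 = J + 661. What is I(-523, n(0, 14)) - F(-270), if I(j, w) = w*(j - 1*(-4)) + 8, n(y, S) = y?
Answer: 3136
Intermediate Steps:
F(J) = -5288 - 8*J (F(J) = -8*(J + 661) = -8*(661 + J) = -5288 - 8*J)
I(j, w) = 8 + w*(4 + j) (I(j, w) = w*(j + 4) + 8 = w*(4 + j) + 8 = 8 + w*(4 + j))
I(-523, n(0, 14)) - F(-270) = (8 + 4*0 - 523*0) - (-5288 - 8*(-270)) = (8 + 0 + 0) - (-5288 + 2160) = 8 - 1*(-3128) = 8 + 3128 = 3136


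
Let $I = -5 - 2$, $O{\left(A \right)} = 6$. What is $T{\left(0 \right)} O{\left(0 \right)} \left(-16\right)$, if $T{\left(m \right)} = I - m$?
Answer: $672$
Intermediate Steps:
$I = -7$ ($I = -5 - 2 = -7$)
$T{\left(m \right)} = -7 - m$
$T{\left(0 \right)} O{\left(0 \right)} \left(-16\right) = \left(-7 - 0\right) 6 \left(-16\right) = \left(-7 + 0\right) 6 \left(-16\right) = \left(-7\right) 6 \left(-16\right) = \left(-42\right) \left(-16\right) = 672$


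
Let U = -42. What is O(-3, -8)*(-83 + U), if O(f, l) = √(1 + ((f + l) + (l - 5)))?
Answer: -125*I*√23 ≈ -599.48*I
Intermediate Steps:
O(f, l) = √(-4 + f + 2*l) (O(f, l) = √(1 + ((f + l) + (-5 + l))) = √(1 + (-5 + f + 2*l)) = √(-4 + f + 2*l))
O(-3, -8)*(-83 + U) = √(-4 - 3 + 2*(-8))*(-83 - 42) = √(-4 - 3 - 16)*(-125) = √(-23)*(-125) = (I*√23)*(-125) = -125*I*√23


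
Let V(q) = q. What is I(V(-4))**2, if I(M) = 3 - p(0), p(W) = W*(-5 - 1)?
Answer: 9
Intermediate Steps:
p(W) = -6*W (p(W) = W*(-6) = -6*W)
I(M) = 3 (I(M) = 3 - (-6)*0 = 3 - 1*0 = 3 + 0 = 3)
I(V(-4))**2 = 3**2 = 9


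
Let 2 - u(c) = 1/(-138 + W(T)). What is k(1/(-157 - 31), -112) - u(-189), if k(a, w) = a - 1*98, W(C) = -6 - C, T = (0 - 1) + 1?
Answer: -676883/6768 ≈ -100.01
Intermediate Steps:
T = 0 (T = -1 + 1 = 0)
k(a, w) = -98 + a (k(a, w) = a - 98 = -98 + a)
u(c) = 289/144 (u(c) = 2 - 1/(-138 + (-6 - 1*0)) = 2 - 1/(-138 + (-6 + 0)) = 2 - 1/(-138 - 6) = 2 - 1/(-144) = 2 - 1*(-1/144) = 2 + 1/144 = 289/144)
k(1/(-157 - 31), -112) - u(-189) = (-98 + 1/(-157 - 31)) - 1*289/144 = (-98 + 1/(-188)) - 289/144 = (-98 - 1/188) - 289/144 = -18425/188 - 289/144 = -676883/6768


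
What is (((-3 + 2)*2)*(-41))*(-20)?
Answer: -1640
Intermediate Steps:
(((-3 + 2)*2)*(-41))*(-20) = (-1*2*(-41))*(-20) = -2*(-41)*(-20) = 82*(-20) = -1640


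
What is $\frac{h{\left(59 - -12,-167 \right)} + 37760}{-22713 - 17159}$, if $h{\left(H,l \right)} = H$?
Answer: $- \frac{37831}{39872} \approx -0.94881$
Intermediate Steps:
$\frac{h{\left(59 - -12,-167 \right)} + 37760}{-22713 - 17159} = \frac{\left(59 - -12\right) + 37760}{-22713 - 17159} = \frac{\left(59 + 12\right) + 37760}{-39872} = \left(71 + 37760\right) \left(- \frac{1}{39872}\right) = 37831 \left(- \frac{1}{39872}\right) = - \frac{37831}{39872}$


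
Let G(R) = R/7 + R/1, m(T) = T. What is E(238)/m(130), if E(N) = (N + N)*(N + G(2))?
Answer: 57188/65 ≈ 879.82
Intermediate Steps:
G(R) = 8*R/7 (G(R) = R*(⅐) + R*1 = R/7 + R = 8*R/7)
E(N) = 2*N*(16/7 + N) (E(N) = (N + N)*(N + (8/7)*2) = (2*N)*(N + 16/7) = (2*N)*(16/7 + N) = 2*N*(16/7 + N))
E(238)/m(130) = ((2/7)*238*(16 + 7*238))/130 = ((2/7)*238*(16 + 1666))*(1/130) = ((2/7)*238*1682)*(1/130) = 114376*(1/130) = 57188/65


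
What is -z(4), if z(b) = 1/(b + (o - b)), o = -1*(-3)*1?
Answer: -1/3 ≈ -0.33333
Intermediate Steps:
o = 3 (o = 3*1 = 3)
z(b) = 1/3 (z(b) = 1/(b + (3 - b)) = 1/3)
-z(4) = -1*1/3 = -1/3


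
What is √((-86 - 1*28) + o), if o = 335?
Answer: √221 ≈ 14.866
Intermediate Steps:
√((-86 - 1*28) + o) = √((-86 - 1*28) + 335) = √((-86 - 28) + 335) = √(-114 + 335) = √221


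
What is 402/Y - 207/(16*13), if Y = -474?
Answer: -30289/16432 ≈ -1.8433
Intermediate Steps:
402/Y - 207/(16*13) = 402/(-474) - 207/(16*13) = 402*(-1/474) - 207/208 = -67/79 - 207*1/208 = -67/79 - 207/208 = -30289/16432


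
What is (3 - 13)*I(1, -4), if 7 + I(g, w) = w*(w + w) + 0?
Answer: -250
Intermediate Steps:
I(g, w) = -7 + 2*w² (I(g, w) = -7 + (w*(w + w) + 0) = -7 + (w*(2*w) + 0) = -7 + (2*w² + 0) = -7 + 2*w²)
(3 - 13)*I(1, -4) = (3 - 13)*(-7 + 2*(-4)²) = -10*(-7 + 2*16) = -10*(-7 + 32) = -10*25 = -250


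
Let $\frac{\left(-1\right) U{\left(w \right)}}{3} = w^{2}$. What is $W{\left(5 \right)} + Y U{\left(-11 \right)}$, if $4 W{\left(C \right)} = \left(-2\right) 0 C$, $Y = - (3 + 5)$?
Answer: $2904$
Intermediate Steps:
$U{\left(w \right)} = - 3 w^{2}$
$Y = -8$ ($Y = \left(-1\right) 8 = -8$)
$W{\left(C \right)} = 0$ ($W{\left(C \right)} = \frac{\left(-2\right) 0 C}{4} = \frac{0 C}{4} = \frac{1}{4} \cdot 0 = 0$)
$W{\left(5 \right)} + Y U{\left(-11 \right)} = 0 - 8 \left(- 3 \left(-11\right)^{2}\right) = 0 - 8 \left(\left(-3\right) 121\right) = 0 - -2904 = 0 + 2904 = 2904$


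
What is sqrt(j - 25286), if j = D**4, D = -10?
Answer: I*sqrt(15286) ≈ 123.64*I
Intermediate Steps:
j = 10000 (j = (-10)**4 = 10000)
sqrt(j - 25286) = sqrt(10000 - 25286) = sqrt(-15286) = I*sqrt(15286)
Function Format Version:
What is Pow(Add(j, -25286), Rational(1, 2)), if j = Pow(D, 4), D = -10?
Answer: Mul(I, Pow(15286, Rational(1, 2))) ≈ Mul(123.64, I)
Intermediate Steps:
j = 10000 (j = Pow(-10, 4) = 10000)
Pow(Add(j, -25286), Rational(1, 2)) = Pow(Add(10000, -25286), Rational(1, 2)) = Pow(-15286, Rational(1, 2)) = Mul(I, Pow(15286, Rational(1, 2)))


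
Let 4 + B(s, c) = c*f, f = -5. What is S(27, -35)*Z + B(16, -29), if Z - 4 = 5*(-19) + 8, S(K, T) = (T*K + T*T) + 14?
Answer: -24261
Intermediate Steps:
S(K, T) = 14 + T² + K*T (S(K, T) = (K*T + T²) + 14 = (T² + K*T) + 14 = 14 + T² + K*T)
Z = -83 (Z = 4 + (5*(-19) + 8) = 4 + (-95 + 8) = 4 - 87 = -83)
B(s, c) = -4 - 5*c (B(s, c) = -4 + c*(-5) = -4 - 5*c)
S(27, -35)*Z + B(16, -29) = (14 + (-35)² + 27*(-35))*(-83) + (-4 - 5*(-29)) = (14 + 1225 - 945)*(-83) + (-4 + 145) = 294*(-83) + 141 = -24402 + 141 = -24261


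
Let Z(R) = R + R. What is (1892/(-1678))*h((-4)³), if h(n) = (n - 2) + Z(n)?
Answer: 183524/839 ≈ 218.74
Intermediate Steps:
Z(R) = 2*R
h(n) = -2 + 3*n (h(n) = (n - 2) + 2*n = (-2 + n) + 2*n = -2 + 3*n)
(1892/(-1678))*h((-4)³) = (1892/(-1678))*(-2 + 3*(-4)³) = (1892*(-1/1678))*(-2 + 3*(-64)) = -946*(-2 - 192)/839 = -946/839*(-194) = 183524/839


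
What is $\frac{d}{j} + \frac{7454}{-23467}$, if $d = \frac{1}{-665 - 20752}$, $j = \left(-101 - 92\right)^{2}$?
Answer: $- \frac{5946516726649}{18721076935011} \approx -0.31764$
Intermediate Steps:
$j = 37249$ ($j = \left(-193\right)^{2} = 37249$)
$d = - \frac{1}{21417}$ ($d = \frac{1}{-21417} = - \frac{1}{21417} \approx -4.6692 \cdot 10^{-5}$)
$\frac{d}{j} + \frac{7454}{-23467} = - \frac{1}{21417 \cdot 37249} + \frac{7454}{-23467} = \left(- \frac{1}{21417}\right) \frac{1}{37249} + 7454 \left(- \frac{1}{23467}\right) = - \frac{1}{797761833} - \frac{7454}{23467} = - \frac{5946516726649}{18721076935011}$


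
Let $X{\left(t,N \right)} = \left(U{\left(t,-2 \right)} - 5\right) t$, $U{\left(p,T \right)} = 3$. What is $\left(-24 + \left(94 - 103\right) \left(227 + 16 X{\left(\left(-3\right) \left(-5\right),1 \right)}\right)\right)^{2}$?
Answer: $5076009$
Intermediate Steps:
$X{\left(t,N \right)} = - 2 t$ ($X{\left(t,N \right)} = \left(3 - 5\right) t = - 2 t$)
$\left(-24 + \left(94 - 103\right) \left(227 + 16 X{\left(\left(-3\right) \left(-5\right),1 \right)}\right)\right)^{2} = \left(-24 + \left(94 - 103\right) \left(227 + 16 \left(- 2 \left(\left(-3\right) \left(-5\right)\right)\right)\right)\right)^{2} = \left(-24 - 9 \left(227 + 16 \left(\left(-2\right) 15\right)\right)\right)^{2} = \left(-24 - 9 \left(227 + 16 \left(-30\right)\right)\right)^{2} = \left(-24 - 9 \left(227 - 480\right)\right)^{2} = \left(-24 - -2277\right)^{2} = \left(-24 + 2277\right)^{2} = 2253^{2} = 5076009$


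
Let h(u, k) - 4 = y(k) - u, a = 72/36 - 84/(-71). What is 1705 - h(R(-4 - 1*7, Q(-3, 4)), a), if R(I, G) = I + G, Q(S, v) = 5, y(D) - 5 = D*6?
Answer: 118634/71 ≈ 1670.9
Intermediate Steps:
y(D) = 5 + 6*D (y(D) = 5 + D*6 = 5 + 6*D)
R(I, G) = G + I
a = 226/71 (a = 72*(1/36) - 84*(-1/71) = 2 + 84/71 = 226/71 ≈ 3.1831)
h(u, k) = 9 - u + 6*k (h(u, k) = 4 + ((5 + 6*k) - u) = 4 + (5 - u + 6*k) = 9 - u + 6*k)
1705 - h(R(-4 - 1*7, Q(-3, 4)), a) = 1705 - (9 - (5 + (-4 - 1*7)) + 6*(226/71)) = 1705 - (9 - (5 + (-4 - 7)) + 1356/71) = 1705 - (9 - (5 - 11) + 1356/71) = 1705 - (9 - 1*(-6) + 1356/71) = 1705 - (9 + 6 + 1356/71) = 1705 - 1*2421/71 = 1705 - 2421/71 = 118634/71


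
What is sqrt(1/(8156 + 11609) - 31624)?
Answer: 13*I*sqrt(73101069915)/19765 ≈ 177.83*I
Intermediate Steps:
sqrt(1/(8156 + 11609) - 31624) = sqrt(1/19765 - 31624) = sqrt(-625048359/19765) = 13*I*sqrt(73101069915)/19765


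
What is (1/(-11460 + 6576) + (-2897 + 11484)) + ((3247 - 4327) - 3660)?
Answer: 18788747/4884 ≈ 3847.0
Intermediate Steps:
(1/(-11460 + 6576) + (-2897 + 11484)) + ((3247 - 4327) - 3660) = (1/(-4884) + 8587) + (-1080 - 3660) = (-1/4884 + 8587) - 4740 = 41938907/4884 - 4740 = 18788747/4884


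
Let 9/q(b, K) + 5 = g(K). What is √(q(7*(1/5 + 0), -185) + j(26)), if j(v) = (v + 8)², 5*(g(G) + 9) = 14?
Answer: √905674/28 ≈ 33.988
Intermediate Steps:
g(G) = -31/5 (g(G) = -9 + (⅕)*14 = -9 + 14/5 = -31/5)
q(b, K) = -45/56 (q(b, K) = 9/(-5 - 31/5) = 9/(-56/5) = 9*(-5/56) = -45/56)
j(v) = (8 + v)²
√(q(7*(1/5 + 0), -185) + j(26)) = √(-45/56 + (8 + 26)²) = √(-45/56 + 34²) = √(-45/56 + 1156) = √(64691/56) = √905674/28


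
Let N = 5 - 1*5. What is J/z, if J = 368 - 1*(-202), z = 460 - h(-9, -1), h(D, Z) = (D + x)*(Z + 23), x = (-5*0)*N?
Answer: 285/329 ≈ 0.86626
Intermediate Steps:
N = 0 (N = 5 - 5 = 0)
x = 0 (x = -5*0*0 = 0*0 = 0)
h(D, Z) = D*(23 + Z) (h(D, Z) = (D + 0)*(Z + 23) = D*(23 + Z))
z = 658 (z = 460 - (-9)*(23 - 1) = 460 - (-9)*22 = 460 - 1*(-198) = 460 + 198 = 658)
J = 570 (J = 368 + 202 = 570)
J/z = 570/658 = 570*(1/658) = 285/329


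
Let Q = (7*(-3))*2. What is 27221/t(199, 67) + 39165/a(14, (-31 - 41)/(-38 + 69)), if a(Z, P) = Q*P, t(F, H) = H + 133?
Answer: 1935353/3600 ≈ 537.60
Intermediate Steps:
t(F, H) = 133 + H
Q = -42 (Q = -21*2 = -42)
a(Z, P) = -42*P
27221/t(199, 67) + 39165/a(14, (-31 - 41)/(-38 + 69)) = 27221/(133 + 67) + 39165/((-42*(-31 - 41)/(-38 + 69))) = 27221/200 + 39165/((-(-3024)/31)) = 27221*(1/200) + 39165/((-(-3024)/31)) = 27221/200 + 39165/((-42*(-72/31))) = 27221/200 + 39165/(3024/31) = 27221/200 + 39165*(31/3024) = 27221/200 + 57815/144 = 1935353/3600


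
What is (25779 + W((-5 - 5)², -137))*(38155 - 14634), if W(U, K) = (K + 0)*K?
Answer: 1047813508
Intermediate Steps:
W(U, K) = K² (W(U, K) = K*K = K²)
(25779 + W((-5 - 5)², -137))*(38155 - 14634) = (25779 + (-137)²)*(38155 - 14634) = (25779 + 18769)*23521 = 44548*23521 = 1047813508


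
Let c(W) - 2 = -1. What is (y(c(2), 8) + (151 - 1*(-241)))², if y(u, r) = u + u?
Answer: 155236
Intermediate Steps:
c(W) = 1 (c(W) = 2 - 1 = 1)
y(u, r) = 2*u
(y(c(2), 8) + (151 - 1*(-241)))² = (2*1 + (151 - 1*(-241)))² = (2 + (151 + 241))² = (2 + 392)² = 394² = 155236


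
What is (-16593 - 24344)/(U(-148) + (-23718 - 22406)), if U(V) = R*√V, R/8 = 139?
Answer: 472044547/577607972 + 5690243*I*√37/144401993 ≈ 0.81724 + 0.23969*I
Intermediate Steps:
R = 1112 (R = 8*139 = 1112)
U(V) = 1112*√V
(-16593 - 24344)/(U(-148) + (-23718 - 22406)) = (-16593 - 24344)/(1112*√(-148) + (-23718 - 22406)) = -40937/(1112*(2*I*√37) - 46124) = -40937/(2224*I*√37 - 46124) = -40937/(-46124 + 2224*I*√37)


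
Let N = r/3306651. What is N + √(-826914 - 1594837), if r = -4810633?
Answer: -4810633/3306651 + I*√2421751 ≈ -1.4548 + 1556.2*I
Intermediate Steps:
N = -4810633/3306651 ≈ -1.4548
N + √(-826914 - 1594837) = -4810633/3306651 + √(-826914 - 1594837) = -4810633/3306651 + √(-2421751) = -4810633/3306651 + I*√2421751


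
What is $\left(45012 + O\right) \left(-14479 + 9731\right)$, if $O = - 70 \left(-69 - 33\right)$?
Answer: $-247617696$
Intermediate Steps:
$O = 7140$ ($O = \left(-70\right) \left(-102\right) = 7140$)
$\left(45012 + O\right) \left(-14479 + 9731\right) = \left(45012 + 7140\right) \left(-14479 + 9731\right) = 52152 \left(-4748\right) = -247617696$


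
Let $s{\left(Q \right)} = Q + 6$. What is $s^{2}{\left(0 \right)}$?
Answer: $36$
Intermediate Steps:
$s{\left(Q \right)} = 6 + Q$
$s^{2}{\left(0 \right)} = \left(6 + 0\right)^{2} = 6^{2} = 36$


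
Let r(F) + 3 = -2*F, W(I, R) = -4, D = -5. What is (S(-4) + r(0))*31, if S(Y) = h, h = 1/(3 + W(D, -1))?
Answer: -124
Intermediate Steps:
r(F) = -3 - 2*F
h = -1 (h = 1/(3 - 4) = 1/(-1) = -1)
S(Y) = -1
(S(-4) + r(0))*31 = (-1 + (-3 - 2*0))*31 = (-1 + (-3 + 0))*31 = (-1 - 3)*31 = -4*31 = -124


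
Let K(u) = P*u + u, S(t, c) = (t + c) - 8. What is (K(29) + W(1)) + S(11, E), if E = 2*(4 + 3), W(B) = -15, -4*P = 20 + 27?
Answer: -1239/4 ≈ -309.75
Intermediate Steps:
P = -47/4 (P = -(20 + 27)/4 = -1/4*47 = -47/4 ≈ -11.750)
E = 14 (E = 2*7 = 14)
S(t, c) = -8 + c + t (S(t, c) = (c + t) - 8 = -8 + c + t)
K(u) = -43*u/4 (K(u) = -47*u/4 + u = -43*u/4)
(K(29) + W(1)) + S(11, E) = (-43/4*29 - 15) + (-8 + 14 + 11) = (-1247/4 - 15) + 17 = -1307/4 + 17 = -1239/4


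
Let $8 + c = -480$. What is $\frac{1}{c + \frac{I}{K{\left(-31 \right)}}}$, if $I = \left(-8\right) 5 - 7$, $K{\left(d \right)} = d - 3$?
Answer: $- \frac{34}{16545} \approx -0.002055$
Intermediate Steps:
$c = -488$ ($c = -8 - 480 = -488$)
$K{\left(d \right)} = -3 + d$
$I = -47$ ($I = -40 - 7 = -47$)
$\frac{1}{c + \frac{I}{K{\left(-31 \right)}}} = \frac{1}{-488 - \frac{47}{-3 - 31}} = \frac{1}{-488 - \frac{47}{-34}} = \frac{1}{-488 - - \frac{47}{34}} = \frac{1}{-488 + \frac{47}{34}} = \frac{1}{- \frac{16545}{34}} = - \frac{34}{16545}$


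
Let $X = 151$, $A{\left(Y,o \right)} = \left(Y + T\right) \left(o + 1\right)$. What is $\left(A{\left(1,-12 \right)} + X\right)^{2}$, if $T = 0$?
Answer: $19600$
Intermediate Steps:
$A{\left(Y,o \right)} = Y \left(1 + o\right)$ ($A{\left(Y,o \right)} = \left(Y + 0\right) \left(o + 1\right) = Y \left(1 + o\right)$)
$\left(A{\left(1,-12 \right)} + X\right)^{2} = \left(1 \left(1 - 12\right) + 151\right)^{2} = \left(1 \left(-11\right) + 151\right)^{2} = \left(-11 + 151\right)^{2} = 140^{2} = 19600$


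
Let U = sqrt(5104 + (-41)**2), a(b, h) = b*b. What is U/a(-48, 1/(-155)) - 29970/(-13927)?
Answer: 29970/13927 + sqrt(6785)/2304 ≈ 2.1877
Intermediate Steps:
a(b, h) = b**2
U = sqrt(6785) (U = sqrt(5104 + 1681) = sqrt(6785) ≈ 82.371)
U/a(-48, 1/(-155)) - 29970/(-13927) = sqrt(6785)/((-48)**2) - 29970/(-13927) = sqrt(6785)/2304 - 29970*(-1/13927) = sqrt(6785)*(1/2304) + 29970/13927 = sqrt(6785)/2304 + 29970/13927 = 29970/13927 + sqrt(6785)/2304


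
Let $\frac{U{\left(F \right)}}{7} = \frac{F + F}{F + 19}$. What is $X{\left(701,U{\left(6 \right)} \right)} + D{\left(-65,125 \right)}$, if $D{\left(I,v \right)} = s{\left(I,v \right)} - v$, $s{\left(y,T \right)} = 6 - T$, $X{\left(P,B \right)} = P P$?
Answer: $491157$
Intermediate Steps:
$U{\left(F \right)} = \frac{14 F}{19 + F}$ ($U{\left(F \right)} = 7 \frac{F + F}{F + 19} = 7 \frac{2 F}{19 + F} = \frac{14 F}{19 + F}$)
$X{\left(P,B \right)} = P^{2}$
$D{\left(I,v \right)} = 6 - 2 v$ ($D{\left(I,v \right)} = \left(6 - v\right) - v = 6 - 2 v$)
$X{\left(701,U{\left(6 \right)} \right)} + D{\left(-65,125 \right)} = 701^{2} + \left(6 - 250\right) = 491401 + \left(6 - 250\right) = 491401 - 244 = 491157$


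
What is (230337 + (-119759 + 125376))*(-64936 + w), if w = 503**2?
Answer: 44376576642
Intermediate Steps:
w = 253009
(230337 + (-119759 + 125376))*(-64936 + w) = (230337 + (-119759 + 125376))*(-64936 + 253009) = (230337 + 5617)*188073 = 235954*188073 = 44376576642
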